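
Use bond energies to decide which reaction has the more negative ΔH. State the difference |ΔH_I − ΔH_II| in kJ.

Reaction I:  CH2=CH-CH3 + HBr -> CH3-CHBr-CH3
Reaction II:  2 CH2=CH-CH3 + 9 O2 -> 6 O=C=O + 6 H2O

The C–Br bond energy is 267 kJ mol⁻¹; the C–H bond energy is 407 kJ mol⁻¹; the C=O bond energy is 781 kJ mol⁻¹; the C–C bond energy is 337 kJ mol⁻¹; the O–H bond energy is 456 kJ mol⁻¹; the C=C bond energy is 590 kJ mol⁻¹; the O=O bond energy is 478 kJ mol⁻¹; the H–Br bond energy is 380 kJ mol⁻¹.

Reaction II, by 3763 kJ

Reaction I:
  Bonds broken (reactants):
    C–C: 1 × 337 = 337
    C–H: 6 × 407 = 2442
    C=C: 1 × 590 = 590
    H–Br: 1 × 380 = 380
    Σ(broken) = 3749 kJ
  Bonds formed (products):
    C–Br: 1 × 267 = 267
    C–C: 2 × 337 = 674
    C–H: 7 × 407 = 2849
    Σ(formed) = 3790 kJ
  ΔH_I = 3749 − 3790 = −41 kJ
Reaction II:
  Bonds broken (reactants):
    C–C: 2 × 337 = 674
    C–H: 12 × 407 = 4884
    C=C: 2 × 590 = 1180
    O=O: 9 × 478 = 4302
    Σ(broken) = 11040 kJ
  Bonds formed (products):
    C=O: 12 × 781 = 9372
    O–H: 12 × 456 = 5472
    Σ(formed) = 14844 kJ
  ΔH_II = 11040 − 14844 = −3804 kJ
ΔH_I − ΔH_II = +3763 kJ, so reaction II has the more negative ΔH; |ΔH_I − ΔH_II| = 3763 kJ.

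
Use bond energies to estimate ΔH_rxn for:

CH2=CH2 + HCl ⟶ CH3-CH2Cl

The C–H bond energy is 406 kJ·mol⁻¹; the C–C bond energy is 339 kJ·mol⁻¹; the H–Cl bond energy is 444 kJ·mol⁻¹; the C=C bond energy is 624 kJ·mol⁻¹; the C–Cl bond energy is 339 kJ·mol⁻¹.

Bonds broken (reactants):
  C–H: 4 × 406 = 1624
  C=C: 1 × 624 = 624
  H–Cl: 1 × 444 = 444
  Σ(broken) = 2692 kJ
Bonds formed (products):
  C–C: 1 × 339 = 339
  C–Cl: 1 × 339 = 339
  C–H: 5 × 406 = 2030
  Σ(formed) = 2708 kJ
ΔH = Σ(broken) − Σ(formed) = 2692 − 2708 = −16 kJ

ΔH ≈ −16 kJ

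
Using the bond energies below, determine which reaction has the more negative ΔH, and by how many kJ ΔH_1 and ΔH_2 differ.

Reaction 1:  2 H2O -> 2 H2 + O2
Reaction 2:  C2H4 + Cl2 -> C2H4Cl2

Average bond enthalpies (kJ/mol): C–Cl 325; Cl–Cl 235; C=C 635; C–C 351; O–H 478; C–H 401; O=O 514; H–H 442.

Reaction 2, by 645 kJ

Reaction 1:
  Bonds broken (reactants):
    O–H: 4 × 478 = 1912
    Σ(broken) = 1912 kJ
  Bonds formed (products):
    H–H: 2 × 442 = 884
    O=O: 1 × 514 = 514
    Σ(formed) = 1398 kJ
  ΔH_1 = 1912 − 1398 = +514 kJ
Reaction 2:
  Bonds broken (reactants):
    C–H: 4 × 401 = 1604
    C=C: 1 × 635 = 635
    Cl–Cl: 1 × 235 = 235
    Σ(broken) = 2474 kJ
  Bonds formed (products):
    C–C: 1 × 351 = 351
    C–Cl: 2 × 325 = 650
    C–H: 4 × 401 = 1604
    Σ(formed) = 2605 kJ
  ΔH_2 = 2474 − 2605 = −131 kJ
ΔH_1 − ΔH_2 = +645 kJ, so reaction 2 has the more negative ΔH; |ΔH_1 − ΔH_2| = 645 kJ.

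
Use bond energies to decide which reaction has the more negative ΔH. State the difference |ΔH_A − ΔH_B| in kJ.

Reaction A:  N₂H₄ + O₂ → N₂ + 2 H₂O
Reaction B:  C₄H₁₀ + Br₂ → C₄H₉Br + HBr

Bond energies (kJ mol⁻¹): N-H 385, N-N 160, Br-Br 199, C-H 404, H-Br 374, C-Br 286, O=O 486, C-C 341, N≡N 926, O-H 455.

Reaction A, by 503 kJ

Reaction A:
  Bonds broken (reactants):
    N-H: 4 × 385 = 1540
    N-N: 1 × 160 = 160
    O=O: 1 × 486 = 486
    Σ(broken) = 2186 kJ
  Bonds formed (products):
    N≡N: 1 × 926 = 926
    O-H: 4 × 455 = 1820
    Σ(formed) = 2746 kJ
  ΔH_A = 2186 − 2746 = −560 kJ
Reaction B:
  Bonds broken (reactants):
    Br-Br: 1 × 199 = 199
    C-C: 3 × 341 = 1023
    C-H: 10 × 404 = 4040
    Σ(broken) = 5262 kJ
  Bonds formed (products):
    C-Br: 1 × 286 = 286
    C-C: 3 × 341 = 1023
    C-H: 9 × 404 = 3636
    H-Br: 1 × 374 = 374
    Σ(formed) = 5319 kJ
  ΔH_B = 5262 − 5319 = −57 kJ
ΔH_A − ΔH_B = −503 kJ, so reaction A has the more negative ΔH; |ΔH_A − ΔH_B| = 503 kJ.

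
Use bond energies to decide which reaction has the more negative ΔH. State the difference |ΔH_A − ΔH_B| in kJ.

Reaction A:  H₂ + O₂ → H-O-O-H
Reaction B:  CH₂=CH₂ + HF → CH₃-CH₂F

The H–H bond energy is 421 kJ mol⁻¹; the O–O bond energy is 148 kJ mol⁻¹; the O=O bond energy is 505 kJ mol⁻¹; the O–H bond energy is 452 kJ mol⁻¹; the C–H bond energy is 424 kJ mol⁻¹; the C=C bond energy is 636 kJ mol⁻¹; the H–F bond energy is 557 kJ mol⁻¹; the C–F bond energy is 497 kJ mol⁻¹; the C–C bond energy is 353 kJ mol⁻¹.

Reaction A:
  Bonds broken (reactants):
    H–H: 1 × 421 = 421
    O=O: 1 × 505 = 505
    Σ(broken) = 926 kJ
  Bonds formed (products):
    O–H: 2 × 452 = 904
    O–O: 1 × 148 = 148
    Σ(formed) = 1052 kJ
  ΔH_A = 926 − 1052 = −126 kJ
Reaction B:
  Bonds broken (reactants):
    C–H: 4 × 424 = 1696
    C=C: 1 × 636 = 636
    H–F: 1 × 557 = 557
    Σ(broken) = 2889 kJ
  Bonds formed (products):
    C–C: 1 × 353 = 353
    C–F: 1 × 497 = 497
    C–H: 5 × 424 = 2120
    Σ(formed) = 2970 kJ
  ΔH_B = 2889 − 2970 = −81 kJ
ΔH_A − ΔH_B = −45 kJ, so reaction A has the more negative ΔH; |ΔH_A − ΔH_B| = 45 kJ.

Reaction A, by 45 kJ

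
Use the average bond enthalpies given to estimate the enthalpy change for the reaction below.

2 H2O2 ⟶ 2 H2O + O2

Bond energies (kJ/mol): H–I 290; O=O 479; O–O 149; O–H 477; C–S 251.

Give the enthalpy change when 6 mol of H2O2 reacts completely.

Bonds broken (reactants):
  O–H: 4 × 477 = 1908
  O–O: 2 × 149 = 298
  Σ(broken) = 2206 kJ
Bonds formed (products):
  O–H: 4 × 477 = 1908
  O=O: 1 × 479 = 479
  Σ(formed) = 2387 kJ
ΔH = Σ(broken) − Σ(formed) = 2206 − 2387 = −181 kJ
For 3× the reaction as written: 3 × (−181) = −543 kJ

ΔH = −543 kJ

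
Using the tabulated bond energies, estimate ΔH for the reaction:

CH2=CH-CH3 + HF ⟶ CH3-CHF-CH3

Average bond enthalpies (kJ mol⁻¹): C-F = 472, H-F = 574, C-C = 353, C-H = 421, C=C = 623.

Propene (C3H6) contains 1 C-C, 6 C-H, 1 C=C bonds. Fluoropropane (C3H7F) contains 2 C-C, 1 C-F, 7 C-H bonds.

Bonds broken (reactants):
  C-C: 1 × 353 = 353
  C-H: 6 × 421 = 2526
  C=C: 1 × 623 = 623
  H-F: 1 × 574 = 574
  Σ(broken) = 4076 kJ
Bonds formed (products):
  C-C: 2 × 353 = 706
  C-F: 1 × 472 = 472
  C-H: 7 × 421 = 2947
  Σ(formed) = 4125 kJ
ΔH = Σ(broken) − Σ(formed) = 4076 − 4125 = −49 kJ

ΔH ≈ −49 kJ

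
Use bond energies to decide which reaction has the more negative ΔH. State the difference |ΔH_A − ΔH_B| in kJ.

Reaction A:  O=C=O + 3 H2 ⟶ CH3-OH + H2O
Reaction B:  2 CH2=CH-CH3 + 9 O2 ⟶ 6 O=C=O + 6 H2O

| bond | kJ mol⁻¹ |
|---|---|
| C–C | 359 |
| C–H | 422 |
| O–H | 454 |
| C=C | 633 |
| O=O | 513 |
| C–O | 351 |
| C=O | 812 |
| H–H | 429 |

Reaction B, by 3459 kJ

Reaction A:
  Bonds broken (reactants):
    C=O: 2 × 812 = 1624
    H–H: 3 × 429 = 1287
    Σ(broken) = 2911 kJ
  Bonds formed (products):
    C–H: 3 × 422 = 1266
    C–O: 1 × 351 = 351
    O–H: 3 × 454 = 1362
    Σ(formed) = 2979 kJ
  ΔH_A = 2911 − 2979 = −68 kJ
Reaction B:
  Bonds broken (reactants):
    C–C: 2 × 359 = 718
    C–H: 12 × 422 = 5064
    C=C: 2 × 633 = 1266
    O=O: 9 × 513 = 4617
    Σ(broken) = 11665 kJ
  Bonds formed (products):
    C=O: 12 × 812 = 9744
    O–H: 12 × 454 = 5448
    Σ(formed) = 15192 kJ
  ΔH_B = 11665 − 15192 = −3527 kJ
ΔH_A − ΔH_B = +3459 kJ, so reaction B has the more negative ΔH; |ΔH_A − ΔH_B| = 3459 kJ.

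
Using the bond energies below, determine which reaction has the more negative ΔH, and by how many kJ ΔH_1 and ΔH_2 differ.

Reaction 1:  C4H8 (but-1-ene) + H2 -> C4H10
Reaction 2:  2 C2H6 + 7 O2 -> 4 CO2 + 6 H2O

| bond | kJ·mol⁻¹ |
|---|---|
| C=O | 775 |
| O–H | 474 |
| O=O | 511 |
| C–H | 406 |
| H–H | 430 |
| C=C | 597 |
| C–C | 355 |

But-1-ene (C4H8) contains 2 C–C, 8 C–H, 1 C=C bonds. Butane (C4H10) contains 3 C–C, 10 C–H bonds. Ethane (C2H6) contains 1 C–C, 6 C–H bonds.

Reaction 2, by 2589 kJ

Reaction 1:
  Bonds broken (reactants):
    C–C: 2 × 355 = 710
    C–H: 8 × 406 = 3248
    C=C: 1 × 597 = 597
    H–H: 1 × 430 = 430
    Σ(broken) = 4985 kJ
  Bonds formed (products):
    C–C: 3 × 355 = 1065
    C–H: 10 × 406 = 4060
    Σ(formed) = 5125 kJ
  ΔH_1 = 4985 − 5125 = −140 kJ
Reaction 2:
  Bonds broken (reactants):
    C–C: 2 × 355 = 710
    C–H: 12 × 406 = 4872
    O=O: 7 × 511 = 3577
    Σ(broken) = 9159 kJ
  Bonds formed (products):
    C=O: 8 × 775 = 6200
    O–H: 12 × 474 = 5688
    Σ(formed) = 11888 kJ
  ΔH_2 = 9159 − 11888 = −2729 kJ
ΔH_1 − ΔH_2 = +2589 kJ, so reaction 2 has the more negative ΔH; |ΔH_1 − ΔH_2| = 2589 kJ.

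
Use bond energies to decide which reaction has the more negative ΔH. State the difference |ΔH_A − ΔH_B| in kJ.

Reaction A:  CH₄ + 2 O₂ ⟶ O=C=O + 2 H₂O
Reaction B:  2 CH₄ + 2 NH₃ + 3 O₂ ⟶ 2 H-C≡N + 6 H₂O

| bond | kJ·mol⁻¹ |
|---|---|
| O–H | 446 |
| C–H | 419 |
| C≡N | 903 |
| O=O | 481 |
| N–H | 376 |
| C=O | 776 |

Reaction A:
  Bonds broken (reactants):
    C–H: 4 × 419 = 1676
    O=O: 2 × 481 = 962
    Σ(broken) = 2638 kJ
  Bonds formed (products):
    C=O: 2 × 776 = 1552
    O–H: 4 × 446 = 1784
    Σ(formed) = 3336 kJ
  ΔH_A = 2638 − 3336 = −698 kJ
Reaction B:
  Bonds broken (reactants):
    C–H: 8 × 419 = 3352
    N–H: 6 × 376 = 2256
    O=O: 3 × 481 = 1443
    Σ(broken) = 7051 kJ
  Bonds formed (products):
    C≡N: 2 × 903 = 1806
    C–H: 2 × 419 = 838
    O–H: 12 × 446 = 5352
    Σ(formed) = 7996 kJ
  ΔH_B = 7051 − 7996 = −945 kJ
ΔH_A − ΔH_B = +247 kJ, so reaction B has the more negative ΔH; |ΔH_A − ΔH_B| = 247 kJ.

Reaction B, by 247 kJ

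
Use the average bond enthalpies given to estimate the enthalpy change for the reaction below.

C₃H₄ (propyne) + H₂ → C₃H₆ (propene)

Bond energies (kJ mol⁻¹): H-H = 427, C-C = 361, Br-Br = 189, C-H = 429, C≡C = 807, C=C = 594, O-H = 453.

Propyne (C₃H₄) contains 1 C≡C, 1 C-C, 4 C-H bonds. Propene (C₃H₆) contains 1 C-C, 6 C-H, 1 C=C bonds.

Bonds broken (reactants):
  C≡C: 1 × 807 = 807
  C-C: 1 × 361 = 361
  C-H: 4 × 429 = 1716
  H-H: 1 × 427 = 427
  Σ(broken) = 3311 kJ
Bonds formed (products):
  C-C: 1 × 361 = 361
  C-H: 6 × 429 = 2574
  C=C: 1 × 594 = 594
  Σ(formed) = 3529 kJ
ΔH = Σ(broken) − Σ(formed) = 3311 − 3529 = −218 kJ

ΔH ≈ −218 kJ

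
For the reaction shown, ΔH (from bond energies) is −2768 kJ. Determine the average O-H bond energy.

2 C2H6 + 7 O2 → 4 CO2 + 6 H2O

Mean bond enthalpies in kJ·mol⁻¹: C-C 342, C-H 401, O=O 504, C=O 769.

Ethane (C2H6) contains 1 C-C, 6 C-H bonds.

Let D be the O-H bond energy.
Σ(broken) = 2×342 + 12×401 + 7×504 = 9024
Σ(formed) = 8×769 + 12×D = 6152 + 12D
ΔH = Σ(broken) − Σ(formed) = (9024) − (6152 + 12D) = +2872 − 12D
Setting this equal to −2768 kJ gives 12D = 5640, so D = 470 kJ/mol.

D(O-H) ≈ 470 kJ/mol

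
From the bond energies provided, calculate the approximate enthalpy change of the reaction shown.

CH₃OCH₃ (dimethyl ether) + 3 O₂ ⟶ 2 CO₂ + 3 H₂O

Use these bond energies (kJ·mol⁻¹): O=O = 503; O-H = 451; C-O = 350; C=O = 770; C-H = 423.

Bonds broken (reactants):
  C-H: 6 × 423 = 2538
  C-O: 2 × 350 = 700
  O=O: 3 × 503 = 1509
  Σ(broken) = 4747 kJ
Bonds formed (products):
  C=O: 4 × 770 = 3080
  O-H: 6 × 451 = 2706
  Σ(formed) = 5786 kJ
ΔH = Σ(broken) − Σ(formed) = 4747 − 5786 = −1039 kJ

ΔH ≈ −1039 kJ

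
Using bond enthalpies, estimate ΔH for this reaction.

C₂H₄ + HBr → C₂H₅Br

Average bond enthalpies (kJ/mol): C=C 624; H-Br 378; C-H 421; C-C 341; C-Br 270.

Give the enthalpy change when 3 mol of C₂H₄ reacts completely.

Bonds broken (reactants):
  C-H: 4 × 421 = 1684
  C=C: 1 × 624 = 624
  H-Br: 1 × 378 = 378
  Σ(broken) = 2686 kJ
Bonds formed (products):
  C-Br: 1 × 270 = 270
  C-C: 1 × 341 = 341
  C-H: 5 × 421 = 2105
  Σ(formed) = 2716 kJ
ΔH = Σ(broken) − Σ(formed) = 2686 − 2716 = −30 kJ
For 3× the reaction as written: 3 × (−30) = −90 kJ

ΔH = −90 kJ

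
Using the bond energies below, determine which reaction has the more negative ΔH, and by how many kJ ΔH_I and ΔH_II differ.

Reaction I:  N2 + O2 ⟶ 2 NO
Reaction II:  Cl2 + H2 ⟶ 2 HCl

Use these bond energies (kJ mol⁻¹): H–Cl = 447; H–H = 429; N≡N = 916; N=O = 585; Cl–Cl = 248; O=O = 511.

Reaction II, by 474 kJ

Reaction I:
  Bonds broken (reactants):
    N≡N: 1 × 916 = 916
    O=O: 1 × 511 = 511
    Σ(broken) = 1427 kJ
  Bonds formed (products):
    N=O: 2 × 585 = 1170
    Σ(formed) = 1170 kJ
  ΔH_I = 1427 − 1170 = +257 kJ
Reaction II:
  Bonds broken (reactants):
    Cl–Cl: 1 × 248 = 248
    H–H: 1 × 429 = 429
    Σ(broken) = 677 kJ
  Bonds formed (products):
    H–Cl: 2 × 447 = 894
    Σ(formed) = 894 kJ
  ΔH_II = 677 − 894 = −217 kJ
ΔH_I − ΔH_II = +474 kJ, so reaction II has the more negative ΔH; |ΔH_I − ΔH_II| = 474 kJ.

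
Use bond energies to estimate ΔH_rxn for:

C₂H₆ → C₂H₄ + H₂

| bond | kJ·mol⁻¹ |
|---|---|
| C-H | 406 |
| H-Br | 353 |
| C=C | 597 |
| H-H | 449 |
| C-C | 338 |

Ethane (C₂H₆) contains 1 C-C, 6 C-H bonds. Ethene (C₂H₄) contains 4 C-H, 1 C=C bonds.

Bonds broken (reactants):
  C-C: 1 × 338 = 338
  C-H: 6 × 406 = 2436
  Σ(broken) = 2774 kJ
Bonds formed (products):
  C-H: 4 × 406 = 1624
  C=C: 1 × 597 = 597
  H-H: 1 × 449 = 449
  Σ(formed) = 2670 kJ
ΔH = Σ(broken) − Σ(formed) = 2774 − 2670 = +104 kJ

ΔH ≈ +104 kJ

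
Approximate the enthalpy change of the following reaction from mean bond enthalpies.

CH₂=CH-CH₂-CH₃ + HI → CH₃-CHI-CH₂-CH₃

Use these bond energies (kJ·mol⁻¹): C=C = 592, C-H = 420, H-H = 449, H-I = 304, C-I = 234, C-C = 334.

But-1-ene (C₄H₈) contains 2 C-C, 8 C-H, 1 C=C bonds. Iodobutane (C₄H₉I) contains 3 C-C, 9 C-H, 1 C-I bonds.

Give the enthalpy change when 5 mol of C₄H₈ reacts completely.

Bonds broken (reactants):
  C-C: 2 × 334 = 668
  C-H: 8 × 420 = 3360
  C=C: 1 × 592 = 592
  H-I: 1 × 304 = 304
  Σ(broken) = 4924 kJ
Bonds formed (products):
  C-C: 3 × 334 = 1002
  C-H: 9 × 420 = 3780
  C-I: 1 × 234 = 234
  Σ(formed) = 5016 kJ
ΔH = Σ(broken) − Σ(formed) = 4924 − 5016 = −92 kJ
For 5× the reaction as written: 5 × (−92) = −460 kJ

ΔH = −460 kJ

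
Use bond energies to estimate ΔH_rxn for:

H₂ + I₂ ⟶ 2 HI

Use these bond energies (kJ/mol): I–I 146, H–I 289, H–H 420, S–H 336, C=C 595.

Bonds broken (reactants):
  H–H: 1 × 420 = 420
  I–I: 1 × 146 = 146
  Σ(broken) = 566 kJ
Bonds formed (products):
  H–I: 2 × 289 = 578
  Σ(formed) = 578 kJ
ΔH = Σ(broken) − Σ(formed) = 566 − 578 = −12 kJ

ΔH ≈ −12 kJ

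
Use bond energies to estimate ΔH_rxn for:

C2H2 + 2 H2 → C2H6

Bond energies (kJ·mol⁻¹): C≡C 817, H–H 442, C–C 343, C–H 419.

Bonds broken (reactants):
  C≡C: 1 × 817 = 817
  C–H: 2 × 419 = 838
  H–H: 2 × 442 = 884
  Σ(broken) = 2539 kJ
Bonds formed (products):
  C–C: 1 × 343 = 343
  C–H: 6 × 419 = 2514
  Σ(formed) = 2857 kJ
ΔH = Σ(broken) − Σ(formed) = 2539 − 2857 = −318 kJ

ΔH ≈ −318 kJ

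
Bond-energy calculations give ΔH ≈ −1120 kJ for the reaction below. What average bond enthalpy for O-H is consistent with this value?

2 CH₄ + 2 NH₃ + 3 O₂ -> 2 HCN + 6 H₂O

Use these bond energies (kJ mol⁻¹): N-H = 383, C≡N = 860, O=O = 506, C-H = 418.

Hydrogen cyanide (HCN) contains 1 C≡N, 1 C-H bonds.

D(O-H) ≈ 477 kJ/mol

Let D be the O-H bond energy.
Σ(broken) = 8×418 + 6×383 + 3×506 = 7160
Σ(formed) = 2×860 + 2×418 + 12×D = 2556 + 12D
ΔH = Σ(broken) − Σ(formed) = (7160) − (2556 + 12D) = +4604 − 12D
Setting this equal to −1120 kJ gives 12D = 5724, so D = 477 kJ/mol.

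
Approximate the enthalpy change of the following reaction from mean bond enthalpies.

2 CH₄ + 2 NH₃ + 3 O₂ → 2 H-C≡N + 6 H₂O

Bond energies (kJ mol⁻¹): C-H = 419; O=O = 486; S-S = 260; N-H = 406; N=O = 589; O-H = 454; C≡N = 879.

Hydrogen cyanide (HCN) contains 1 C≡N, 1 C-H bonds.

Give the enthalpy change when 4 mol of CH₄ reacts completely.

Bonds broken (reactants):
  C-H: 8 × 419 = 3352
  N-H: 6 × 406 = 2436
  O=O: 3 × 486 = 1458
  Σ(broken) = 7246 kJ
Bonds formed (products):
  C≡N: 2 × 879 = 1758
  C-H: 2 × 419 = 838
  O-H: 12 × 454 = 5448
  Σ(formed) = 8044 kJ
ΔH = Σ(broken) − Σ(formed) = 7246 − 8044 = −798 kJ
For 2× the reaction as written: 2 × (−798) = −1596 kJ

ΔH = −1596 kJ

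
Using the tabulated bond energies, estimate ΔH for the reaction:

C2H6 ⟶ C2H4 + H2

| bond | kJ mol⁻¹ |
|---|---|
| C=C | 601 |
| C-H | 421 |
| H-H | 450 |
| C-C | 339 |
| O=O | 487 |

Bonds broken (reactants):
  C-C: 1 × 339 = 339
  C-H: 6 × 421 = 2526
  Σ(broken) = 2865 kJ
Bonds formed (products):
  C-H: 4 × 421 = 1684
  C=C: 1 × 601 = 601
  H-H: 1 × 450 = 450
  Σ(formed) = 2735 kJ
ΔH = Σ(broken) − Σ(formed) = 2865 − 2735 = +130 kJ

ΔH ≈ +130 kJ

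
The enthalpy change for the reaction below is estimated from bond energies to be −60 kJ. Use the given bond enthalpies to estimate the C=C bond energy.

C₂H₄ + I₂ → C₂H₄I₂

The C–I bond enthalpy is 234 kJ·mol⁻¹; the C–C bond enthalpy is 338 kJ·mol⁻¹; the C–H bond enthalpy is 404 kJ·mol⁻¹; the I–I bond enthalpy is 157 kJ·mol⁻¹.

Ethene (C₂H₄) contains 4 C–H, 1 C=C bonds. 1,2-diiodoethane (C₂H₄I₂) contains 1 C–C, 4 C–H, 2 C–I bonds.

D(C=C) ≈ 589 kJ/mol

Let D be the C=C bond energy.
Σ(broken) = 4×404 + 1×D + 1×157 = 1773 + D
Σ(formed) = 1×338 + 4×404 + 2×234 = 2422
ΔH = Σ(broken) − Σ(formed) = (1773 + D) − (2422) = −649 + D
Setting this equal to −60 kJ gives D = 589 kJ/mol.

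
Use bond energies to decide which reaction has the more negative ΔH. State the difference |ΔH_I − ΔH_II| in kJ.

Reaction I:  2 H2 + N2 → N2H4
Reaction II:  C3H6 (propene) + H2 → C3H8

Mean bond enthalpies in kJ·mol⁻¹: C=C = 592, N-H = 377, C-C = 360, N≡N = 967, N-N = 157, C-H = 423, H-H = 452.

Reaction II, by 368 kJ

Reaction I:
  Bonds broken (reactants):
    H-H: 2 × 452 = 904
    N≡N: 1 × 967 = 967
    Σ(broken) = 1871 kJ
  Bonds formed (products):
    N-H: 4 × 377 = 1508
    N-N: 1 × 157 = 157
    Σ(formed) = 1665 kJ
  ΔH_I = 1871 − 1665 = +206 kJ
Reaction II:
  Bonds broken (reactants):
    C-C: 1 × 360 = 360
    C-H: 6 × 423 = 2538
    C=C: 1 × 592 = 592
    H-H: 1 × 452 = 452
    Σ(broken) = 3942 kJ
  Bonds formed (products):
    C-C: 2 × 360 = 720
    C-H: 8 × 423 = 3384
    Σ(formed) = 4104 kJ
  ΔH_II = 3942 − 4104 = −162 kJ
ΔH_I − ΔH_II = +368 kJ, so reaction II has the more negative ΔH; |ΔH_I − ΔH_II| = 368 kJ.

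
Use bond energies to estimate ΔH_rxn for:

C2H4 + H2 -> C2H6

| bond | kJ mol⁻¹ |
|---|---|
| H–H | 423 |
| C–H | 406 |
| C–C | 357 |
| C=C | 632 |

ΔH ≈ −114 kJ

Bonds broken (reactants):
  C–H: 4 × 406 = 1624
  C=C: 1 × 632 = 632
  H–H: 1 × 423 = 423
  Σ(broken) = 2679 kJ
Bonds formed (products):
  C–C: 1 × 357 = 357
  C–H: 6 × 406 = 2436
  Σ(formed) = 2793 kJ
ΔH = Σ(broken) − Σ(formed) = 2679 − 2793 = −114 kJ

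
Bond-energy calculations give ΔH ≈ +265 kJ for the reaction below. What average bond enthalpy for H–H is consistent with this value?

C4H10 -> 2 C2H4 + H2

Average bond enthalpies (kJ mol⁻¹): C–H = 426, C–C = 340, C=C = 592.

Let D be the H–H bond energy.
Σ(broken) = 3×340 + 10×426 = 5280
Σ(formed) = 8×426 + 2×592 + 1×D = 4592 + D
ΔH = Σ(broken) − Σ(formed) = (5280) − (4592 + D) = +688 − D
Setting this equal to +265 kJ gives D = 423 kJ/mol.

D(H–H) ≈ 423 kJ/mol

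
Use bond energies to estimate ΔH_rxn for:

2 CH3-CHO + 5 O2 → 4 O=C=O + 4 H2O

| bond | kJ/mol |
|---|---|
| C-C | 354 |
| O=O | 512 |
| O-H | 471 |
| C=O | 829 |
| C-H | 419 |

Bonds broken (reactants):
  C-C: 2 × 354 = 708
  C-H: 8 × 419 = 3352
  C=O: 2 × 829 = 1658
  O=O: 5 × 512 = 2560
  Σ(broken) = 8278 kJ
Bonds formed (products):
  C=O: 8 × 829 = 6632
  O-H: 8 × 471 = 3768
  Σ(formed) = 10400 kJ
ΔH = Σ(broken) − Σ(formed) = 8278 − 10400 = −2122 kJ

ΔH ≈ −2122 kJ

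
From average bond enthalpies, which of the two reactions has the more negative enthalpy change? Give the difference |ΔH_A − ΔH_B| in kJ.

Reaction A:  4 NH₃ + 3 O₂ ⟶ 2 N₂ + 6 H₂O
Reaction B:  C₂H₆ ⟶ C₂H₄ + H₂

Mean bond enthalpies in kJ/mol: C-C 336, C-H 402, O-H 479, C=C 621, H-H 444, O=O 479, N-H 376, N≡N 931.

Reaction A, by 1736 kJ

Reaction A:
  Bonds broken (reactants):
    N-H: 12 × 376 = 4512
    O=O: 3 × 479 = 1437
    Σ(broken) = 5949 kJ
  Bonds formed (products):
    N≡N: 2 × 931 = 1862
    O-H: 12 × 479 = 5748
    Σ(formed) = 7610 kJ
  ΔH_A = 5949 − 7610 = −1661 kJ
Reaction B:
  Bonds broken (reactants):
    C-C: 1 × 336 = 336
    C-H: 6 × 402 = 2412
    Σ(broken) = 2748 kJ
  Bonds formed (products):
    C-H: 4 × 402 = 1608
    C=C: 1 × 621 = 621
    H-H: 1 × 444 = 444
    Σ(formed) = 2673 kJ
  ΔH_B = 2748 − 2673 = +75 kJ
ΔH_A − ΔH_B = −1736 kJ, so reaction A has the more negative ΔH; |ΔH_A − ΔH_B| = 1736 kJ.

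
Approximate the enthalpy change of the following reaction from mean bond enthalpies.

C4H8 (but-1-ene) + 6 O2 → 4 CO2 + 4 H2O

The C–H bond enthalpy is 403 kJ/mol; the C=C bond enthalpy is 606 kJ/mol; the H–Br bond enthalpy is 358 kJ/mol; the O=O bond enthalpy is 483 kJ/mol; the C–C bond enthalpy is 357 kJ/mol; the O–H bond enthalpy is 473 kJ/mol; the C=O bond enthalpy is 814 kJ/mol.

ΔH ≈ −2854 kJ

Bonds broken (reactants):
  C–C: 2 × 357 = 714
  C–H: 8 × 403 = 3224
  C=C: 1 × 606 = 606
  O=O: 6 × 483 = 2898
  Σ(broken) = 7442 kJ
Bonds formed (products):
  C=O: 8 × 814 = 6512
  O–H: 8 × 473 = 3784
  Σ(formed) = 10296 kJ
ΔH = Σ(broken) − Σ(formed) = 7442 − 10296 = −2854 kJ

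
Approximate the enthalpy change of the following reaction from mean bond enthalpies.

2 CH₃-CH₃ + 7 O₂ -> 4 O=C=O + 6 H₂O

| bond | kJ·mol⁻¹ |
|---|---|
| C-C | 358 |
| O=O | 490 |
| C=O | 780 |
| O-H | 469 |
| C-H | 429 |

ΔH ≈ −2574 kJ

Bonds broken (reactants):
  C-C: 2 × 358 = 716
  C-H: 12 × 429 = 5148
  O=O: 7 × 490 = 3430
  Σ(broken) = 9294 kJ
Bonds formed (products):
  C=O: 8 × 780 = 6240
  O-H: 12 × 469 = 5628
  Σ(formed) = 11868 kJ
ΔH = Σ(broken) − Σ(formed) = 9294 − 11868 = −2574 kJ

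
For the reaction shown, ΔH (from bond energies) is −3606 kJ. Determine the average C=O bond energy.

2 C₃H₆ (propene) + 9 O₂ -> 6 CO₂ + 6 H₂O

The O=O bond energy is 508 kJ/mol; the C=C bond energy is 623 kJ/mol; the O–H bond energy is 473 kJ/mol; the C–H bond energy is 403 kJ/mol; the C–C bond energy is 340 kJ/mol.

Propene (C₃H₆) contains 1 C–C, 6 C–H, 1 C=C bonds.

D(C=O) ≈ 772 kJ/mol

Let D be the C=O bond energy.
Σ(broken) = 2×340 + 12×403 + 2×623 + 9×508 = 11334
Σ(formed) = 12×D + 12×473 = 5676 + 12D
ΔH = Σ(broken) − Σ(formed) = (11334) − (5676 + 12D) = +5658 − 12D
Setting this equal to −3606 kJ gives 12D = 9264, so D = 772 kJ/mol.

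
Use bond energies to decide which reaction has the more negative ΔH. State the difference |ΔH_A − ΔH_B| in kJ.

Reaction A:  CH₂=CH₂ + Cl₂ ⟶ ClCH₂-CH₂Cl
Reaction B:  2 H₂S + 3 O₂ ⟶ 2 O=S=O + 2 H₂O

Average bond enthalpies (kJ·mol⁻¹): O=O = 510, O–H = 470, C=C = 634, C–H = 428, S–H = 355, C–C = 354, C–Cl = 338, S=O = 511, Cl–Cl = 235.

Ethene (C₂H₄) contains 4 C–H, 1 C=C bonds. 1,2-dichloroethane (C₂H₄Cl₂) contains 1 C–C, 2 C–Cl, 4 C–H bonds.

Reaction B, by 813 kJ

Reaction A:
  Bonds broken (reactants):
    C–H: 4 × 428 = 1712
    C=C: 1 × 634 = 634
    Cl–Cl: 1 × 235 = 235
    Σ(broken) = 2581 kJ
  Bonds formed (products):
    C–C: 1 × 354 = 354
    C–Cl: 2 × 338 = 676
    C–H: 4 × 428 = 1712
    Σ(formed) = 2742 kJ
  ΔH_A = 2581 − 2742 = −161 kJ
Reaction B:
  Bonds broken (reactants):
    O=O: 3 × 510 = 1530
    S–H: 4 × 355 = 1420
    Σ(broken) = 2950 kJ
  Bonds formed (products):
    O–H: 4 × 470 = 1880
    S=O: 4 × 511 = 2044
    Σ(formed) = 3924 kJ
  ΔH_B = 2950 − 3924 = −974 kJ
ΔH_A − ΔH_B = +813 kJ, so reaction B has the more negative ΔH; |ΔH_A − ΔH_B| = 813 kJ.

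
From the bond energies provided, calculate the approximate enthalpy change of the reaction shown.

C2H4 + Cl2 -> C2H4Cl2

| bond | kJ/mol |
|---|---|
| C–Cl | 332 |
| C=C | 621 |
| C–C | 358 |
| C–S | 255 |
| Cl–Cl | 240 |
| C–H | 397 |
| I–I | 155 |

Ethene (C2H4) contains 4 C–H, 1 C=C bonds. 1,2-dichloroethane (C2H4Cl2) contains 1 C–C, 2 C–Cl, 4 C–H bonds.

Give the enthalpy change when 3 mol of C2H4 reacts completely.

Bonds broken (reactants):
  C–H: 4 × 397 = 1588
  C=C: 1 × 621 = 621
  Cl–Cl: 1 × 240 = 240
  Σ(broken) = 2449 kJ
Bonds formed (products):
  C–C: 1 × 358 = 358
  C–Cl: 2 × 332 = 664
  C–H: 4 × 397 = 1588
  Σ(formed) = 2610 kJ
ΔH = Σ(broken) − Σ(formed) = 2449 − 2610 = −161 kJ
For 3× the reaction as written: 3 × (−161) = −483 kJ

ΔH = −483 kJ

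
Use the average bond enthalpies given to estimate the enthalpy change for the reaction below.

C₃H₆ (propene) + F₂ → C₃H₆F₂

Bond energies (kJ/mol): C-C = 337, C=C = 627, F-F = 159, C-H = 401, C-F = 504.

Bonds broken (reactants):
  C-C: 1 × 337 = 337
  C-H: 6 × 401 = 2406
  C=C: 1 × 627 = 627
  F-F: 1 × 159 = 159
  Σ(broken) = 3529 kJ
Bonds formed (products):
  C-C: 2 × 337 = 674
  C-F: 2 × 504 = 1008
  C-H: 6 × 401 = 2406
  Σ(formed) = 4088 kJ
ΔH = Σ(broken) − Σ(formed) = 3529 − 4088 = −559 kJ

ΔH ≈ −559 kJ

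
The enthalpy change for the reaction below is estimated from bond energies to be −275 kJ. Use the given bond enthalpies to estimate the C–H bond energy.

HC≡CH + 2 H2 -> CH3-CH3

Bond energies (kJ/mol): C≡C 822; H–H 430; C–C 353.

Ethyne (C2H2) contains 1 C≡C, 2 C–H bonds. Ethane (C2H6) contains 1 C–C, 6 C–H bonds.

D(C–H) ≈ 401 kJ/mol

Let D be the C–H bond energy.
Σ(broken) = 1×822 + 2×D + 2×430 = 1682 + 2D
Σ(formed) = 1×353 + 6×D = 353 + 6D
ΔH = Σ(broken) − Σ(formed) = (1682 + 2D) − (353 + 6D) = +1329 − 4D
Setting this equal to −275 kJ gives 4D = 1604, so D = 401 kJ/mol.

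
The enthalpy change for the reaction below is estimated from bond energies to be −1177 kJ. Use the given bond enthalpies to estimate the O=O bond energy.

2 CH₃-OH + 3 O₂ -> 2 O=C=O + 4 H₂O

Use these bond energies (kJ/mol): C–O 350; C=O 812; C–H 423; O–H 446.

D(O=O) ≈ 503 kJ/mol

Let D be the O=O bond energy.
Σ(broken) = 6×423 + 2×350 + 2×446 + 3×D = 4130 + 3D
Σ(formed) = 4×812 + 8×446 = 6816
ΔH = Σ(broken) − Σ(formed) = (4130 + 3D) − (6816) = −2686 + 3D
Setting this equal to −1177 kJ gives 3D = 1509, so D = 503 kJ/mol.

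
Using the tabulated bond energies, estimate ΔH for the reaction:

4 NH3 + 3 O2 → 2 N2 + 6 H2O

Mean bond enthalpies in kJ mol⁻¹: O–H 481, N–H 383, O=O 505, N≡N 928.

ΔH ≈ −1517 kJ

Bonds broken (reactants):
  N–H: 12 × 383 = 4596
  O=O: 3 × 505 = 1515
  Σ(broken) = 6111 kJ
Bonds formed (products):
  N≡N: 2 × 928 = 1856
  O–H: 12 × 481 = 5772
  Σ(formed) = 7628 kJ
ΔH = Σ(broken) − Σ(formed) = 6111 − 7628 = −1517 kJ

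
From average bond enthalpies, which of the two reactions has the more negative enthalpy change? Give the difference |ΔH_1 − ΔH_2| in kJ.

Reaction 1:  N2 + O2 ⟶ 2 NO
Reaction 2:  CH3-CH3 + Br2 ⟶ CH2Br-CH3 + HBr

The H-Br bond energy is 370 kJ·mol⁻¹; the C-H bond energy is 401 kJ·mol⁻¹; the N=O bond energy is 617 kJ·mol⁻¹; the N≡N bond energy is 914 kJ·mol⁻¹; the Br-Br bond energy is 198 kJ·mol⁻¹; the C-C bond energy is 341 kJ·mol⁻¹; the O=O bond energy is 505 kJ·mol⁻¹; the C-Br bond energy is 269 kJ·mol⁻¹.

Reaction 2, by 225 kJ

Reaction 1:
  Bonds broken (reactants):
    N≡N: 1 × 914 = 914
    O=O: 1 × 505 = 505
    Σ(broken) = 1419 kJ
  Bonds formed (products):
    N=O: 2 × 617 = 1234
    Σ(formed) = 1234 kJ
  ΔH_1 = 1419 − 1234 = +185 kJ
Reaction 2:
  Bonds broken (reactants):
    Br-Br: 1 × 198 = 198
    C-C: 1 × 341 = 341
    C-H: 6 × 401 = 2406
    Σ(broken) = 2945 kJ
  Bonds formed (products):
    C-Br: 1 × 269 = 269
    C-C: 1 × 341 = 341
    C-H: 5 × 401 = 2005
    H-Br: 1 × 370 = 370
    Σ(formed) = 2985 kJ
  ΔH_2 = 2945 − 2985 = −40 kJ
ΔH_1 − ΔH_2 = +225 kJ, so reaction 2 has the more negative ΔH; |ΔH_1 − ΔH_2| = 225 kJ.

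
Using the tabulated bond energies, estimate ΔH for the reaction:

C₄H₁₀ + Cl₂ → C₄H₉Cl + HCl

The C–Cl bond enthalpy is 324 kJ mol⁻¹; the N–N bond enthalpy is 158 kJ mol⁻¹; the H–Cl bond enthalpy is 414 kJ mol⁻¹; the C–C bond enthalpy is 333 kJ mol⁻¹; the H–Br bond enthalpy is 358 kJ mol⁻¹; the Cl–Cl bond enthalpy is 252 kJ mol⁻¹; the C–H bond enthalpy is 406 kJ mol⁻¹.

ΔH ≈ −80 kJ

Bonds broken (reactants):
  C–C: 3 × 333 = 999
  C–H: 10 × 406 = 4060
  Cl–Cl: 1 × 252 = 252
  Σ(broken) = 5311 kJ
Bonds formed (products):
  C–C: 3 × 333 = 999
  C–Cl: 1 × 324 = 324
  C–H: 9 × 406 = 3654
  H–Cl: 1 × 414 = 414
  Σ(formed) = 5391 kJ
ΔH = Σ(broken) − Σ(formed) = 5311 − 5391 = −80 kJ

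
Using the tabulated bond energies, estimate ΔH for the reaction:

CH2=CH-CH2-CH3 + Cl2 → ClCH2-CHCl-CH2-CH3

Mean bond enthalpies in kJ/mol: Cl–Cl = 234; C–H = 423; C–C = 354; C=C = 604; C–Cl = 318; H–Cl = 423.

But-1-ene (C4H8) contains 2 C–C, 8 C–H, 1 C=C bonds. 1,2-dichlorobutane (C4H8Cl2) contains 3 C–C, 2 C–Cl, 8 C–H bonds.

Bonds broken (reactants):
  C–C: 2 × 354 = 708
  C–H: 8 × 423 = 3384
  C=C: 1 × 604 = 604
  Cl–Cl: 1 × 234 = 234
  Σ(broken) = 4930 kJ
Bonds formed (products):
  C–C: 3 × 354 = 1062
  C–Cl: 2 × 318 = 636
  C–H: 8 × 423 = 3384
  Σ(formed) = 5082 kJ
ΔH = Σ(broken) − Σ(formed) = 4930 − 5082 = −152 kJ

ΔH ≈ −152 kJ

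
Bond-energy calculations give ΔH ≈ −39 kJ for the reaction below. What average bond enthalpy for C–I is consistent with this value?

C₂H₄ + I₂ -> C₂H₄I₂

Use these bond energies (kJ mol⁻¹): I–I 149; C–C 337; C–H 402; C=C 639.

Let D be the C–I bond energy.
Σ(broken) = 4×402 + 1×639 + 1×149 = 2396
Σ(formed) = 1×337 + 4×402 + 2×D = 1945 + 2D
ΔH = Σ(broken) − Σ(formed) = (2396) − (1945 + 2D) = +451 − 2D
Setting this equal to −39 kJ gives 2D = 490, so D = 245 kJ/mol.

D(C–I) ≈ 245 kJ/mol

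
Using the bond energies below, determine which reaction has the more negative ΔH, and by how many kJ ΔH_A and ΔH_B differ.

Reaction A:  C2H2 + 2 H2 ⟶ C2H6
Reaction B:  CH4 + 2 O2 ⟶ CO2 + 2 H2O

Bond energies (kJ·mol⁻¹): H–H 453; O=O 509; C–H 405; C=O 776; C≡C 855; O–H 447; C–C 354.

Reaction A:
  Bonds broken (reactants):
    C≡C: 1 × 855 = 855
    C–H: 2 × 405 = 810
    H–H: 2 × 453 = 906
    Σ(broken) = 2571 kJ
  Bonds formed (products):
    C–C: 1 × 354 = 354
    C–H: 6 × 405 = 2430
    Σ(formed) = 2784 kJ
  ΔH_A = 2571 − 2784 = −213 kJ
Reaction B:
  Bonds broken (reactants):
    C–H: 4 × 405 = 1620
    O=O: 2 × 509 = 1018
    Σ(broken) = 2638 kJ
  Bonds formed (products):
    C=O: 2 × 776 = 1552
    O–H: 4 × 447 = 1788
    Σ(formed) = 3340 kJ
  ΔH_B = 2638 − 3340 = −702 kJ
ΔH_A − ΔH_B = +489 kJ, so reaction B has the more negative ΔH; |ΔH_A − ΔH_B| = 489 kJ.

Reaction B, by 489 kJ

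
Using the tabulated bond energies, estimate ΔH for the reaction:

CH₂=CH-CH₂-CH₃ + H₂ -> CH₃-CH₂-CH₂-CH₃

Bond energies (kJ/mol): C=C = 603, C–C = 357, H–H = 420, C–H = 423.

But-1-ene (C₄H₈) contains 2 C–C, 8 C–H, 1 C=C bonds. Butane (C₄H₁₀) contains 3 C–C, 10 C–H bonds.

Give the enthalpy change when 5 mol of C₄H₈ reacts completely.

ΔH = −900 kJ

Bonds broken (reactants):
  C–C: 2 × 357 = 714
  C–H: 8 × 423 = 3384
  C=C: 1 × 603 = 603
  H–H: 1 × 420 = 420
  Σ(broken) = 5121 kJ
Bonds formed (products):
  C–C: 3 × 357 = 1071
  C–H: 10 × 423 = 4230
  Σ(formed) = 5301 kJ
ΔH = Σ(broken) − Σ(formed) = 5121 − 5301 = −180 kJ
For 5× the reaction as written: 5 × (−180) = −900 kJ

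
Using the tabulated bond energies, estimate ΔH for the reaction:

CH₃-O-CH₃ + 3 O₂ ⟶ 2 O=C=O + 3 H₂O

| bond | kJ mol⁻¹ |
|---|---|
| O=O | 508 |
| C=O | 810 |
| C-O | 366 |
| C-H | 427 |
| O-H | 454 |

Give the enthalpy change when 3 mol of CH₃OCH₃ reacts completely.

ΔH = −3438 kJ

Bonds broken (reactants):
  C-H: 6 × 427 = 2562
  C-O: 2 × 366 = 732
  O=O: 3 × 508 = 1524
  Σ(broken) = 4818 kJ
Bonds formed (products):
  C=O: 4 × 810 = 3240
  O-H: 6 × 454 = 2724
  Σ(formed) = 5964 kJ
ΔH = Σ(broken) − Σ(formed) = 4818 − 5964 = −1146 kJ
For 3× the reaction as written: 3 × (−1146) = −3438 kJ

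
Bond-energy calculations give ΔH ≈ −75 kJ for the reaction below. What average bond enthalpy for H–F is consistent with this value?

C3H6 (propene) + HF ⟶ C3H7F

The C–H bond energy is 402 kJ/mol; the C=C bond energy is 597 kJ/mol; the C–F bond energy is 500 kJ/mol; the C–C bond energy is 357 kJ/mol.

Let D be the H–F bond energy.
Σ(broken) = 1×357 + 6×402 + 1×597 + 1×D = 3366 + D
Σ(formed) = 2×357 + 1×500 + 7×402 = 4028
ΔH = Σ(broken) − Σ(formed) = (3366 + D) − (4028) = −662 + D
Setting this equal to −75 kJ gives D = 587 kJ/mol.

D(H–F) ≈ 587 kJ/mol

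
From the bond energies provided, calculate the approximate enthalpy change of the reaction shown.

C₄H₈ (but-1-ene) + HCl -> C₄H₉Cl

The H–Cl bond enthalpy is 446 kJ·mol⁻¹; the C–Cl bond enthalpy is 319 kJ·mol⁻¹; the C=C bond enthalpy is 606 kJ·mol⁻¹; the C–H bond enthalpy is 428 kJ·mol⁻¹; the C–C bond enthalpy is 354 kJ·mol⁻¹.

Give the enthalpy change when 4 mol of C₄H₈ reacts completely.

ΔH = −196 kJ

Bonds broken (reactants):
  C–C: 2 × 354 = 708
  C–H: 8 × 428 = 3424
  C=C: 1 × 606 = 606
  H–Cl: 1 × 446 = 446
  Σ(broken) = 5184 kJ
Bonds formed (products):
  C–C: 3 × 354 = 1062
  C–Cl: 1 × 319 = 319
  C–H: 9 × 428 = 3852
  Σ(formed) = 5233 kJ
ΔH = Σ(broken) − Σ(formed) = 5184 − 5233 = −49 kJ
For 4× the reaction as written: 4 × (−49) = −196 kJ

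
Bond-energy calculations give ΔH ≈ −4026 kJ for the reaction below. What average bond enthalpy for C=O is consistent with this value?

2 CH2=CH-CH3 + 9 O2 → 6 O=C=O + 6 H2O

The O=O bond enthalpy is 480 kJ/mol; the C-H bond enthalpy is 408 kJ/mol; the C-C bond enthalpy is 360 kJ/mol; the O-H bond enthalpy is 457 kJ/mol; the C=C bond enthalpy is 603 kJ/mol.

D(C=O) ≈ 807 kJ/mol

Let D be the C=O bond energy.
Σ(broken) = 2×360 + 12×408 + 2×603 + 9×480 = 11142
Σ(formed) = 12×D + 12×457 = 5484 + 12D
ΔH = Σ(broken) − Σ(formed) = (11142) − (5484 + 12D) = +5658 − 12D
Setting this equal to −4026 kJ gives 12D = 9684, so D = 807 kJ/mol.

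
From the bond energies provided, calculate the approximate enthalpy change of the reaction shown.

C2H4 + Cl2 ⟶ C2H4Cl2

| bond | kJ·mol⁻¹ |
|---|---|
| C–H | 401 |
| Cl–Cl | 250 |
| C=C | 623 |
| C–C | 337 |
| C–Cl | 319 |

ΔH ≈ −102 kJ

Bonds broken (reactants):
  C–H: 4 × 401 = 1604
  C=C: 1 × 623 = 623
  Cl–Cl: 1 × 250 = 250
  Σ(broken) = 2477 kJ
Bonds formed (products):
  C–C: 1 × 337 = 337
  C–Cl: 2 × 319 = 638
  C–H: 4 × 401 = 1604
  Σ(formed) = 2579 kJ
ΔH = Σ(broken) − Σ(formed) = 2477 − 2579 = −102 kJ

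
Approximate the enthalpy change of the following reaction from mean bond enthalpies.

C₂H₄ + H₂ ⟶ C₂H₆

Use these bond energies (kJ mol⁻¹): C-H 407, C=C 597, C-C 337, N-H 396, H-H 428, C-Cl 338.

Bonds broken (reactants):
  C-H: 4 × 407 = 1628
  C=C: 1 × 597 = 597
  H-H: 1 × 428 = 428
  Σ(broken) = 2653 kJ
Bonds formed (products):
  C-C: 1 × 337 = 337
  C-H: 6 × 407 = 2442
  Σ(formed) = 2779 kJ
ΔH = Σ(broken) − Σ(formed) = 2653 − 2779 = −126 kJ

ΔH ≈ −126 kJ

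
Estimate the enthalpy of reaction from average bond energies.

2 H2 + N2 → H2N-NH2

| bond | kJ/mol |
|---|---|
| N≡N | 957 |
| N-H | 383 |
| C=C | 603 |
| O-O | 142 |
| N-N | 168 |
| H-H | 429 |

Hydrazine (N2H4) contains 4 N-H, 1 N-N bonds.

ΔH ≈ +115 kJ

Bonds broken (reactants):
  H-H: 2 × 429 = 858
  N≡N: 1 × 957 = 957
  Σ(broken) = 1815 kJ
Bonds formed (products):
  N-H: 4 × 383 = 1532
  N-N: 1 × 168 = 168
  Σ(formed) = 1700 kJ
ΔH = Σ(broken) − Σ(formed) = 1815 − 1700 = +115 kJ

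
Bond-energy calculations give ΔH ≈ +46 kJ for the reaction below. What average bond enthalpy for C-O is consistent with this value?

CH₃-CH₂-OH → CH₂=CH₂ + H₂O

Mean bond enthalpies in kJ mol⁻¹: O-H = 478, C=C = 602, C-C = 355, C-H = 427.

Let D be the C-O bond energy.
Σ(broken) = 1×355 + 5×427 + 1×D + 1×478 = 2968 + D
Σ(formed) = 4×427 + 1×602 + 2×478 = 3266
ΔH = Σ(broken) − Σ(formed) = (2968 + D) − (3266) = −298 + D
Setting this equal to +46 kJ gives D = 344 kJ/mol.

D(C-O) ≈ 344 kJ/mol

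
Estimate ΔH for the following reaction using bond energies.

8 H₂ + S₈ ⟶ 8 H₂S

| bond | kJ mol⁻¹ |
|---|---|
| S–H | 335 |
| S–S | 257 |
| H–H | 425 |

Bonds broken (reactants):
  H–H: 8 × 425 = 3400
  S–S: 8 × 257 = 2056
  Σ(broken) = 5456 kJ
Bonds formed (products):
  S–H: 16 × 335 = 5360
  Σ(formed) = 5360 kJ
ΔH = Σ(broken) − Σ(formed) = 5456 − 5360 = +96 kJ

ΔH ≈ +96 kJ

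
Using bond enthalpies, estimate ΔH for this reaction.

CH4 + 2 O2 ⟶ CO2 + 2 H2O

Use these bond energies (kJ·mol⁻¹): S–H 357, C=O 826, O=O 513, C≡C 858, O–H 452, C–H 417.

Bonds broken (reactants):
  C–H: 4 × 417 = 1668
  O=O: 2 × 513 = 1026
  Σ(broken) = 2694 kJ
Bonds formed (products):
  C=O: 2 × 826 = 1652
  O–H: 4 × 452 = 1808
  Σ(formed) = 3460 kJ
ΔH = Σ(broken) − Σ(formed) = 2694 − 3460 = −766 kJ

ΔH ≈ −766 kJ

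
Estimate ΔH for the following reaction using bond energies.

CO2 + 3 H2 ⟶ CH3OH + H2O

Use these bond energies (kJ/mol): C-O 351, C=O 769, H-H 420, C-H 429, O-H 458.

ΔH ≈ −214 kJ

Bonds broken (reactants):
  C=O: 2 × 769 = 1538
  H-H: 3 × 420 = 1260
  Σ(broken) = 2798 kJ
Bonds formed (products):
  C-H: 3 × 429 = 1287
  C-O: 1 × 351 = 351
  O-H: 3 × 458 = 1374
  Σ(formed) = 3012 kJ
ΔH = Σ(broken) − Σ(formed) = 2798 − 3012 = −214 kJ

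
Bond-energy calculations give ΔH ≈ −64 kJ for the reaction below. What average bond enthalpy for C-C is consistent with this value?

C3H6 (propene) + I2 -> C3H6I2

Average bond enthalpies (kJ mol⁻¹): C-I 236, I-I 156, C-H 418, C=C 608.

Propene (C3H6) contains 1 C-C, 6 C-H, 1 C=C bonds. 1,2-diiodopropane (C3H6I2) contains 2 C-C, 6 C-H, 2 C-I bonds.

D(C-C) ≈ 356 kJ/mol

Let D be the C-C bond energy.
Σ(broken) = 1×D + 6×418 + 1×608 + 1×156 = 3272 + D
Σ(formed) = 2×D + 6×418 + 2×236 = 2980 + 2D
ΔH = Σ(broken) − Σ(formed) = (3272 + D) − (2980 + 2D) = +292 − D
Setting this equal to −64 kJ gives D = 356 kJ/mol.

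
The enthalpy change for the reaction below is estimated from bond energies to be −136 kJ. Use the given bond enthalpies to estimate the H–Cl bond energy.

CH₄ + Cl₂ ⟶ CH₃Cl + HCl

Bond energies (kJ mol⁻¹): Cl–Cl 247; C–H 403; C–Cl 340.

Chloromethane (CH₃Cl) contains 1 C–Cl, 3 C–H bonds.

D(H–Cl) ≈ 446 kJ/mol

Let D be the H–Cl bond energy.
Σ(broken) = 4×403 + 1×247 = 1859
Σ(formed) = 1×340 + 3×403 + 1×D = 1549 + D
ΔH = Σ(broken) − Σ(formed) = (1859) − (1549 + D) = +310 − D
Setting this equal to −136 kJ gives D = 446 kJ/mol.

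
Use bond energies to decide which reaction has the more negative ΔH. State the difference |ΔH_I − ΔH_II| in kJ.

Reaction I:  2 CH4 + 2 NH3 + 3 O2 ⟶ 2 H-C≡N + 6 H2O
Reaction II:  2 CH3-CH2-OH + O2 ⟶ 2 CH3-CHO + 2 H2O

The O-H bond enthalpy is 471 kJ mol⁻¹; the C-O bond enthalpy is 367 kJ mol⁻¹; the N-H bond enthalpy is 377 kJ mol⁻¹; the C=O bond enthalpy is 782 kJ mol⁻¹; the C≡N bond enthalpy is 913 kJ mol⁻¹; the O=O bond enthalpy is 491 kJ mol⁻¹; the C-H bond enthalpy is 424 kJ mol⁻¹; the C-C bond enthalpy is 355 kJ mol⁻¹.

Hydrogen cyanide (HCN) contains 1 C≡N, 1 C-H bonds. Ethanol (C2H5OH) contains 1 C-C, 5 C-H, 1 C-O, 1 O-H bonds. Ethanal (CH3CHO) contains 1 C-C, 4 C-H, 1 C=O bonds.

Reaction I, by 766 kJ

Reaction I:
  Bonds broken (reactants):
    C-H: 8 × 424 = 3392
    N-H: 6 × 377 = 2262
    O=O: 3 × 491 = 1473
    Σ(broken) = 7127 kJ
  Bonds formed (products):
    C≡N: 2 × 913 = 1826
    C-H: 2 × 424 = 848
    O-H: 12 × 471 = 5652
    Σ(formed) = 8326 kJ
  ΔH_I = 7127 − 8326 = −1199 kJ
Reaction II:
  Bonds broken (reactants):
    C-C: 2 × 355 = 710
    C-H: 10 × 424 = 4240
    C-O: 2 × 367 = 734
    O-H: 2 × 471 = 942
    O=O: 1 × 491 = 491
    Σ(broken) = 7117 kJ
  Bonds formed (products):
    C-C: 2 × 355 = 710
    C-H: 8 × 424 = 3392
    C=O: 2 × 782 = 1564
    O-H: 4 × 471 = 1884
    Σ(formed) = 7550 kJ
  ΔH_II = 7117 − 7550 = −433 kJ
ΔH_I − ΔH_II = −766 kJ, so reaction I has the more negative ΔH; |ΔH_I − ΔH_II| = 766 kJ.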